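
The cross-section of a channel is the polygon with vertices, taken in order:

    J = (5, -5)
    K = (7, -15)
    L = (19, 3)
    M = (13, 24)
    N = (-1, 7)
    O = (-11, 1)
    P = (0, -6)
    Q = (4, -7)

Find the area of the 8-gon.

Σ = (-40) + (306) + (417) + (115) + (76) + (66) + (24) + (15) = 979
Area = |Σ|/2 = 489.5.

489.5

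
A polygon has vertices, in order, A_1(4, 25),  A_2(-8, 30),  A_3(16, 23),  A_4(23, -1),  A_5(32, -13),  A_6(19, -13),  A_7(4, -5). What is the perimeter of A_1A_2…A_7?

|A_1A_2| = √((-12)² + (5)²) = √169 = 13
|A_2A_3| = √((24)² + (-7)²) = √625 = 25
|A_3A_4| = √((7)² + (-24)²) = √625 = 25
|A_4A_5| = √((9)² + (-12)²) = √225 = 15
|A_5A_6| = √((-13)² + (0)²) = √169 = 13
|A_6A_7| = √((-15)² + (8)²) = √289 = 17
|A_7A_1| = √((0)² + (30)²) = √900 = 30
Perimeter = 13 + 25 + 25 + 15 + 13 + 17 + 30 = 138.

138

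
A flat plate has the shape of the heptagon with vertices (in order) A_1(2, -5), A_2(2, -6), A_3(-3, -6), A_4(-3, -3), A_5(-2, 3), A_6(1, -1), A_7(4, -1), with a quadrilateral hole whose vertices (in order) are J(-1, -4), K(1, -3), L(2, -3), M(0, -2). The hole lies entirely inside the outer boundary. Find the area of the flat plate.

Outer boundary:
Apply the surveyor's formula: 2A = Σ (x_i·y_{i+1} − x_{i+1}·y_i), indices taken mod 7.
Σ = (-2) + (-30) + (-9) + (-15) + (-1) + (3) + (-18) = -72
Area = |Σ|/2 = 36.
Hole:
Σ = (7) + (3) + (-4) + (-2) = 4
Area = |Σ|/2 = 2.
Net area = 36 − 2 = 34.

34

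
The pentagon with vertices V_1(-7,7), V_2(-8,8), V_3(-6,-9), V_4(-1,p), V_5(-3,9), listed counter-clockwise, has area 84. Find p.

-8

Write out the shoelace sum; only the two edges meeting at V_4 involve p:
2·Area = [((-6)·p − (-1)·(-9)) + ((-1)·9 − (-3)·p)] + 162
       = -3·p + 144 = 168
⇒ p = -8.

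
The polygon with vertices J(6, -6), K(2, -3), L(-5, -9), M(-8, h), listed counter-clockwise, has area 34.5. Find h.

-12

Write out the shoelace sum; only the two edges meeting at M involve h:
2·Area = [((-5)·h − (-8)·(-9)) + ((-8)·(-6) − 6·h)] + -39
       = -11·h + -63 = 69
⇒ h = -12.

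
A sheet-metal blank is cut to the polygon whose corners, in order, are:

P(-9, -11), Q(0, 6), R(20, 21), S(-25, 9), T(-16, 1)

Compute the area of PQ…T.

417.5

P→Q: (-9)(6) − (0)(-11) = -54
Q→R: (0)(21) − (20)(6) = -120
R→S: (20)(9) − (-25)(21) = 705
S→T: (-25)(1) − (-16)(9) = 119
T→P: (-16)(-11) − (-9)(1) = 185
Σ = 835
Area = |Σ|/2 = 417.5.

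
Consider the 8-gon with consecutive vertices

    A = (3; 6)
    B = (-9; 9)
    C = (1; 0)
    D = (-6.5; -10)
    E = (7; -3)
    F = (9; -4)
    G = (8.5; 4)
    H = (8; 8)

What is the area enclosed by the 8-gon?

140.25

Apply the shoelace formula: 2A = Σ (x_i·y_{i+1} − x_{i+1}·y_i), indices taken mod 8.
Cross-terms: 81, -9, -10, 89.5, -1, 70, 36, 24  ⇒  Σ = 280.5
Area = |Σ|/2 = 140.25.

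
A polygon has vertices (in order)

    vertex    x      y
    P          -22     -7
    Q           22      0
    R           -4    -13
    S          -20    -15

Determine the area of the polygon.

261

Cross-terms: 154, -286, -200, -190  ⇒  Σ = -522
Area = |Σ|/2 = 261.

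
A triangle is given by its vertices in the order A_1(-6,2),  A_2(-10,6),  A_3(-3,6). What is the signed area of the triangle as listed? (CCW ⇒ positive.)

-14

Apply Gauss's area formula: 2A = Σ (x_i·y_{i+1} − x_{i+1}·y_i), indices taken mod 3.
A_1→A_2: (-6)(6) − (-10)(2) = -16
A_2→A_3: (-10)(6) − (-3)(6) = -42
A_3→A_1: (-3)(2) − (-6)(6) = 30
Σ = -28
Signed area = Σ/2 = -14 (negative ⇒ clockwise traversal).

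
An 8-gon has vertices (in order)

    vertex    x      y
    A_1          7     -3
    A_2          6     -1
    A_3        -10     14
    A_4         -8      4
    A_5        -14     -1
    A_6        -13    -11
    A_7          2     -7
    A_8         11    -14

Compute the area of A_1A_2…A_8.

294.5

Apply the surveyor's formula: 2A = Σ (x_i·y_{i+1} − x_{i+1}·y_i), indices taken mod 8.
Σ = (11) + (74) + (72) + (64) + (141) + (113) + (49) + (65) = 589
Area = |Σ|/2 = 294.5.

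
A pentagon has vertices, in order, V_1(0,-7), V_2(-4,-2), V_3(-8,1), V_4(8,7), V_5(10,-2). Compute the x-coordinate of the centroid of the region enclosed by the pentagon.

158/67

Apply the shoelace (surveyor's) formula. First the cross-terms c_i = x_i·y_{i+1} − x_{i+1}·y_i:
  -28, -20, -64, -86, -70  ⇒  2A = -268, A = -134.
Then Σ (x_i + x_{i+1})·c_i = -1896, so x̄ = -1896 / (6·(-134)) = 158/67.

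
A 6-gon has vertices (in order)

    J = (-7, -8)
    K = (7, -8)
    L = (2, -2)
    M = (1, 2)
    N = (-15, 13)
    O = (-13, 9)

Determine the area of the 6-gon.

182

J→K: (-7)(-8) − (7)(-8) = 112
K→L: (7)(-2) − (2)(-8) = 2
L→M: (2)(2) − (1)(-2) = 6
M→N: (1)(13) − (-15)(2) = 43
N→O: (-15)(9) − (-13)(13) = 34
O→J: (-13)(-8) − (-7)(9) = 167
Σ = 364
Area = |Σ|/2 = 182.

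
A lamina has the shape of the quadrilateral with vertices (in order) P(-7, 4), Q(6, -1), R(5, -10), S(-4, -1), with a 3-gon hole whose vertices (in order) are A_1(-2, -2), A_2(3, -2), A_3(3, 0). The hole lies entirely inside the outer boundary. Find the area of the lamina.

65

Outer boundary:
Apply the shoelace formula: 2A = Σ (x_i·y_{i+1} − x_{i+1}·y_i), indices taken mod 4.
Cross-terms: -17, -55, -45, -23  ⇒  Σ = -140
Area = |Σ|/2 = 70.
Hole:
Apply the surveyor's formula: 2A = Σ (x_i·y_{i+1} − x_{i+1}·y_i), indices taken mod 3.
Cross-terms: 10, 6, -6  ⇒  Σ = 10
Area = |Σ|/2 = 5.
Net area = 70 − 5 = 65.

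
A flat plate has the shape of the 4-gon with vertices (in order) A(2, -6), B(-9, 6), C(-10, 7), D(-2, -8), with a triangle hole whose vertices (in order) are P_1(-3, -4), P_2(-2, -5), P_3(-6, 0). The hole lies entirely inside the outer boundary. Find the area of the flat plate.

Outer boundary:
Cross-terms: -42, -3, 94, 28  ⇒  Σ = 77
Area = |Σ|/2 = 38.5.
Hole:
Apply the shoelace formula: 2A = Σ (x_i·y_{i+1} − x_{i+1}·y_i), indices taken mod 3.
Σ = (7) + (-30) + (24) = 1
Area = |Σ|/2 = 0.5.
Net area = 38.5 − 0.5 = 38.

38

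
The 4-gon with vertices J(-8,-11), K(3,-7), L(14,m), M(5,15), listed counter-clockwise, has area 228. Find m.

3

The doubled signed area Σ (x_i y_{i+1} − x_{i+1} y_i) is linear in m.
With m=0 it equals 462; the coefficient of m is -2 (from the two edges through L).
So -2·m + 462 = 2·228 = 456 ⇒ m = 3.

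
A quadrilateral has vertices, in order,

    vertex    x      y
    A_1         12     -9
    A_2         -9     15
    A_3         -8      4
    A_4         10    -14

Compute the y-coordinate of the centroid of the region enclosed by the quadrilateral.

Apply the shoelace (surveyor's) formula. First the cross-terms c_i = x_i·y_{i+1} − x_{i+1}·y_i:
  99, 84, 72, 78  ⇒  2A = 333, A = 166.5.
Then Σ (y_i + y_{i+1})·c_i = -324, so ȳ = -324 / (6·166.5) = -12/37.

-12/37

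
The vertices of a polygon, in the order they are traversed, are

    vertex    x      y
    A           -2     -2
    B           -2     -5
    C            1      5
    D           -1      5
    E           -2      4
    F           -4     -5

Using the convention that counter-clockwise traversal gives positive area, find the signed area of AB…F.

Apply the shoelace (surveyor's) formula: 2A = Σ (x_i·y_{i+1} − x_{i+1}·y_i), indices taken mod 6.
Σ = (6) + (-5) + (10) + (6) + (26) + (-2) = 41
Signed area = Σ/2 = 20.5 (positive ⇒ counter-clockwise traversal).

20.5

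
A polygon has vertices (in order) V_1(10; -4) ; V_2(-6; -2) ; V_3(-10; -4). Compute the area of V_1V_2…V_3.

Apply the surveyor's formula: 2A = Σ (x_i·y_{i+1} − x_{i+1}·y_i), indices taken mod 3.
V_1→V_2: (10)(-2) − (-6)(-4) = -44
V_2→V_3: (-6)(-4) − (-10)(-2) = 4
V_3→V_1: (-10)(-4) − (10)(-4) = 80
Σ = 40
Area = |Σ|/2 = 20.

20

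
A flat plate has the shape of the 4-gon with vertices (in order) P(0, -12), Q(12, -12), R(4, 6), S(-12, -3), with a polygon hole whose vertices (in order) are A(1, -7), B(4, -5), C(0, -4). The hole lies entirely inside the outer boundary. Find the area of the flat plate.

Outer boundary:
Apply the surveyor's formula: 2A = Σ (x_i·y_{i+1} − x_{i+1}·y_i), indices taken mod 4.
Σ = (144) + (120) + (60) + (144) = 468
Area = |Σ|/2 = 234.
Hole:
A→B: (1)(-5) − (4)(-7) = 23
B→C: (4)(-4) − (0)(-5) = -16
C→A: (0)(-7) − (1)(-4) = 4
Σ = 11
Area = |Σ|/2 = 5.5.
Net area = 234 − 5.5 = 228.5.

228.5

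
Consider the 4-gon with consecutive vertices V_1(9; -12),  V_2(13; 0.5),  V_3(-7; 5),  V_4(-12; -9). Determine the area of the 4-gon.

288.5

Apply the surveyor's formula: 2A = Σ (x_i·y_{i+1} − x_{i+1}·y_i), indices taken mod 4.
Σ = (160.5) + (68.5) + (123) + (225) = 577
Area = |Σ|/2 = 288.5.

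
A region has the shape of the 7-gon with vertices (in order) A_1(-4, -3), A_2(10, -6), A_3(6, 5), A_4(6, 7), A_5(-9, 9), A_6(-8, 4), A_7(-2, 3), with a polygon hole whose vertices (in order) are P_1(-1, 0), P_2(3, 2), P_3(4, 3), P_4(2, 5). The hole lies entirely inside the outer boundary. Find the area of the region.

Outer boundary:
Σ = (54) + (86) + (12) + (117) + (36) + (-16) + (18) = 307
Area = |Σ|/2 = 153.5.
Hole:
Σ = (-2) + (1) + (14) + (5) = 18
Area = |Σ|/2 = 9.
Net area = 153.5 − 9 = 144.5.

144.5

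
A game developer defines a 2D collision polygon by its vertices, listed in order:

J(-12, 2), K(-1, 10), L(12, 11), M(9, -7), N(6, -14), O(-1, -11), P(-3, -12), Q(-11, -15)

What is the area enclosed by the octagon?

453

Apply Gauss's area formula: 2A = Σ (x_i·y_{i+1} − x_{i+1}·y_i), indices taken mod 8.
Cross-terms: -118, -131, -183, -84, -80, -21, -87, -202  ⇒  Σ = -906
Area = |Σ|/2 = 453.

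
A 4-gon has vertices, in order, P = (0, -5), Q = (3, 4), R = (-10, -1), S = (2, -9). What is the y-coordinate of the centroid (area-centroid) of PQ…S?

Apply the shoelace (surveyor's) formula. First the cross-terms c_i = x_i·y_{i+1} − x_{i+1}·y_i:
  15, 37, 92, -10  ⇒  2A = 134, A = 67.
Then Σ (y_i + y_{i+1})·c_i = -684, so ȳ = -684 / (6·67) = -114/67.

-114/67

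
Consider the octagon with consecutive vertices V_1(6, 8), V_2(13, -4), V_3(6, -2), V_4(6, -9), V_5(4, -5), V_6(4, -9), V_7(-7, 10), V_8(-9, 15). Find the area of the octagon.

191

Σ = (-128) + (-2) + (-42) + (6) + (-16) + (-23) + (-15) + (-162) = -382
Area = |Σ|/2 = 191.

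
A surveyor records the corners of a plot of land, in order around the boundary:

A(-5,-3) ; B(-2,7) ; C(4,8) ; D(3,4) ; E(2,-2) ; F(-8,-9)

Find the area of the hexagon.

A→B: (-5)(7) − (-2)(-3) = -41
B→C: (-2)(8) − (4)(7) = -44
C→D: (4)(4) − (3)(8) = -8
D→E: (3)(-2) − (2)(4) = -14
E→F: (2)(-9) − (-8)(-2) = -34
F→A: (-8)(-3) − (-5)(-9) = -21
Σ = -162
Area = |Σ|/2 = 81.

81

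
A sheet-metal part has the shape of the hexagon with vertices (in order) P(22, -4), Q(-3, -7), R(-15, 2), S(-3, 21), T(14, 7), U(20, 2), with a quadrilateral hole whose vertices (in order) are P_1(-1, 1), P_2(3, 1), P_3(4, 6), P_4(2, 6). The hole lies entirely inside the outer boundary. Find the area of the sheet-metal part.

553.5

Outer boundary:
Σ = (-166) + (-111) + (-309) + (-315) + (-112) + (-124) = -1137
Area = |Σ|/2 = 568.5.
Hole:
Σ = (-4) + (14) + (12) + (8) = 30
Area = |Σ|/2 = 15.
Net area = 568.5 − 15 = 553.5.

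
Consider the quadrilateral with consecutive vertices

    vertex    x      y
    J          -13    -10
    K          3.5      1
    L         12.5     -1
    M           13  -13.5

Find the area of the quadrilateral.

J→K: (-13)(1) − (3.5)(-10) = 22
K→L: (3.5)(-1) − (12.5)(1) = -16
L→M: (12.5)(-13.5) − (13)(-1) = -155.75
M→J: (13)(-10) − (-13)(-13.5) = -305.5
Σ = -455.25
Area = |Σ|/2 = 227.625.

227.625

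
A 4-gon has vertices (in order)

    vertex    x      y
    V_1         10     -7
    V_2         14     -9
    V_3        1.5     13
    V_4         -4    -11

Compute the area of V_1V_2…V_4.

Σ = (8) + (195.5) + (35.5) + (138) = 377
Area = |Σ|/2 = 188.5.

188.5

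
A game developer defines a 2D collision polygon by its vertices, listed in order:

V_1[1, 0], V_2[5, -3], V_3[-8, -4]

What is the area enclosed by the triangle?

V_1→V_2: (1)(-3) − (5)(0) = -3
V_2→V_3: (5)(-4) − (-8)(-3) = -44
V_3→V_1: (-8)(0) − (1)(-4) = 4
Σ = -43
Area = |Σ|/2 = 21.5.

21.5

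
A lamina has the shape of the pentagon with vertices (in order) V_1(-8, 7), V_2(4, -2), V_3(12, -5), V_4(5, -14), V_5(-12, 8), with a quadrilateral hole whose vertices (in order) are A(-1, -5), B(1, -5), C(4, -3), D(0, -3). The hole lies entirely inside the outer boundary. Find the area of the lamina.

143.5

Outer boundary:
Σ = (-12) + (4) + (-143) + (-128) + (-20) = -299
Area = |Σ|/2 = 149.5.
Hole:
A→B: (-1)(-5) − (1)(-5) = 10
B→C: (1)(-3) − (4)(-5) = 17
C→D: (4)(-3) − (0)(-3) = -12
D→A: (0)(-5) − (-1)(-3) = -3
Σ = 12
Area = |Σ|/2 = 6.
Net area = 149.5 − 6 = 143.5.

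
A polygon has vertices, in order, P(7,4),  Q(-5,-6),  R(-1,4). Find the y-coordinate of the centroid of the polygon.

Apply Gauss's area formula. First the cross-terms c_i = x_i·y_{i+1} − x_{i+1}·y_i:
  -22, -26, -32  ⇒  2A = -80, A = -40.
Then Σ (y_i + y_{i+1})·c_i = -160, so ȳ = -160 / (6·(-40)) = 2/3.

2/3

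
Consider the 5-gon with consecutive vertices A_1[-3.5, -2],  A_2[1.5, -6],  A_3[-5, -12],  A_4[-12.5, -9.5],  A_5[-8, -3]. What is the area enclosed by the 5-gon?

Cross-terms: 24, -48, -102.5, -38.5, 5.5  ⇒  Σ = -159.5
Area = |Σ|/2 = 79.75.

79.75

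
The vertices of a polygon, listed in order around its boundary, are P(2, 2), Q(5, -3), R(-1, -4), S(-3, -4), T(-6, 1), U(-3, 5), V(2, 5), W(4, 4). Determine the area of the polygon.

69

P→Q: (2)(-3) − (5)(2) = -16
Q→R: (5)(-4) − (-1)(-3) = -23
R→S: (-1)(-4) − (-3)(-4) = -8
S→T: (-3)(1) − (-6)(-4) = -27
T→U: (-6)(5) − (-3)(1) = -27
U→V: (-3)(5) − (2)(5) = -25
V→W: (2)(4) − (4)(5) = -12
W→P: (4)(2) − (2)(4) = 0
Σ = -138
Area = |Σ|/2 = 69.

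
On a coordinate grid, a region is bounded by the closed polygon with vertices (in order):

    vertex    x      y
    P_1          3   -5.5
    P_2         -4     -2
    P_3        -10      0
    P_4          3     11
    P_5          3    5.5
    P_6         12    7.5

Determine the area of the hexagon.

153.25

Apply the shoelace (surveyor's) formula: 2A = Σ (x_i·y_{i+1} − x_{i+1}·y_i), indices taken mod 6.
Σ = (-28) + (-20) + (-110) + (-16.5) + (-43.5) + (-88.5) = -306.5
Area = |Σ|/2 = 153.25.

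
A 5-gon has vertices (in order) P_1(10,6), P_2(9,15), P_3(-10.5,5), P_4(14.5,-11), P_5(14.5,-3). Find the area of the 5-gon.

Apply Gauss's area formula: 2A = Σ (x_i·y_{i+1} − x_{i+1}·y_i), indices taken mod 5.
Σ = (96) + (202.5) + (43) + (116) + (117) = 574.5
Area = |Σ|/2 = 287.25.

287.25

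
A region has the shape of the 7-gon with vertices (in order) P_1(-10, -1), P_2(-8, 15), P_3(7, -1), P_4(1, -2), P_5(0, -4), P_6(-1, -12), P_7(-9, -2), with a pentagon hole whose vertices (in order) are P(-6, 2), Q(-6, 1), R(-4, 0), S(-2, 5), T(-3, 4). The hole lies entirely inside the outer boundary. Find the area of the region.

Outer boundary:
Apply the shoelace (surveyor's) formula: 2A = Σ (x_i·y_{i+1} − x_{i+1}·y_i), indices taken mod 7.
P_1→P_2: (-10)(15) − (-8)(-1) = -158
P_2→P_3: (-8)(-1) − (7)(15) = -97
P_3→P_4: (7)(-2) − (1)(-1) = -13
P_4→P_5: (1)(-4) − (0)(-2) = -4
P_5→P_6: (0)(-12) − (-1)(-4) = -4
P_6→P_7: (-1)(-2) − (-9)(-12) = -106
P_7→P_1: (-9)(-1) − (-10)(-2) = -11
Σ = -393
Area = |Σ|/2 = 196.5.
Hole:
Σ = (6) + (4) + (-20) + (7) + (18) = 15
Area = |Σ|/2 = 7.5.
Net area = 196.5 − 7.5 = 189.

189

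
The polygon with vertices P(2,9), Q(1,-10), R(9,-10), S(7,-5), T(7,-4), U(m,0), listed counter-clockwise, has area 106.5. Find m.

10

Write out the shoelace sum; only the two edges meeting at U involve m:
2·Area = [(7·0 − m·(-4)) + (m·9 − 2·0)] + 83
       = 13·m + 83 = 213
⇒ m = 10.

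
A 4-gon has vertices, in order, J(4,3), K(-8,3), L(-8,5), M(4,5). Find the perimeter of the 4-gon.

|JK| = √((-12)² + (0)²) = √144 = 12
|KL| = √((0)² + (2)²) = √4 = 2
|LM| = √((12)² + (0)²) = √144 = 12
|MJ| = √((0)² + (-2)²) = √4 = 2
Perimeter = 12 + 2 + 12 + 2 = 28.

28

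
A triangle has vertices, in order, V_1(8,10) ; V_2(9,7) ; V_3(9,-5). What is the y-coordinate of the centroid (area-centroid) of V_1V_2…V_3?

4

Apply the shoelace (surveyor's) formula. First the cross-terms c_i = x_i·y_{i+1} − x_{i+1}·y_i:
  -34, -108, 130  ⇒  2A = -12, A = -6.
Then Σ (y_i + y_{i+1})·c_i = -144, so ȳ = -144 / (6·(-6)) = 4.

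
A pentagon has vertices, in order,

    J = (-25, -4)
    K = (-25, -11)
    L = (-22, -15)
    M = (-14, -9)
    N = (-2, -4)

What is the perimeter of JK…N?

|JK| = √((0)² + (-7)²) = √49 = 7
|KL| = √((3)² + (-4)²) = √25 = 5
|LM| = √((8)² + (6)²) = √100 = 10
|MN| = √((12)² + (5)²) = √169 = 13
|NJ| = √((-23)² + (0)²) = √529 = 23
Perimeter = 7 + 5 + 10 + 13 + 23 = 58.

58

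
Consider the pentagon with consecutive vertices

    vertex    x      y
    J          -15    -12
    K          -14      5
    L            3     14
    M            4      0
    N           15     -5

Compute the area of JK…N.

Apply the shoelace formula: 2A = Σ (x_i·y_{i+1} − x_{i+1}·y_i), indices taken mod 5.
Cross-terms: -243, -211, -56, -20, -255  ⇒  Σ = -785
Area = |Σ|/2 = 392.5.

392.5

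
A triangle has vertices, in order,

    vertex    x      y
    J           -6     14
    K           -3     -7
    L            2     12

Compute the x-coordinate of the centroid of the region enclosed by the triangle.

Apply the shoelace (surveyor's) formula. First the cross-terms c_i = x_i·y_{i+1} − x_{i+1}·y_i:
  84, -22, 100  ⇒  2A = 162, A = 81.
Then Σ (x_i + x_{i+1})·c_i = -1134, so x̄ = -1134 / (6·81) = -7/3.

-7/3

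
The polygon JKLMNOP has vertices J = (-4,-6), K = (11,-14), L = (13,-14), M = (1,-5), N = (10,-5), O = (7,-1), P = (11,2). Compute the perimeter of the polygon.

70

|JK| = √((15)² + (-8)²) = √289 = 17
|KL| = √((2)² + (0)²) = √4 = 2
|LM| = √((-12)² + (9)²) = √225 = 15
|MN| = √((9)² + (0)²) = √81 = 9
|NO| = √((-3)² + (4)²) = √25 = 5
|OP| = √((4)² + (3)²) = √25 = 5
|PJ| = √((-15)² + (-8)²) = √289 = 17
Perimeter = 17 + 2 + 15 + 9 + 5 + 5 + 17 = 70.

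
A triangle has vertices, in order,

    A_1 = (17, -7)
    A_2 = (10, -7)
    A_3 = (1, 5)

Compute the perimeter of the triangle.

42

|A_1A_2| = √((-7)² + (0)²) = √49 = 7
|A_2A_3| = √((-9)² + (12)²) = √225 = 15
|A_3A_1| = √((16)² + (-12)²) = √400 = 20
Perimeter = 7 + 15 + 20 = 42.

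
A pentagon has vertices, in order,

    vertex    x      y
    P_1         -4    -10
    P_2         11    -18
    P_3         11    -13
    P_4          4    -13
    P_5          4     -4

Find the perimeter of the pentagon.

|P_1P_2| = √((15)² + (-8)²) = √289 = 17
|P_2P_3| = √((0)² + (5)²) = √25 = 5
|P_3P_4| = √((-7)² + (0)²) = √49 = 7
|P_4P_5| = √((0)² + (9)²) = √81 = 9
|P_5P_1| = √((-8)² + (-6)²) = √100 = 10
Perimeter = 17 + 5 + 7 + 9 + 10 = 48.

48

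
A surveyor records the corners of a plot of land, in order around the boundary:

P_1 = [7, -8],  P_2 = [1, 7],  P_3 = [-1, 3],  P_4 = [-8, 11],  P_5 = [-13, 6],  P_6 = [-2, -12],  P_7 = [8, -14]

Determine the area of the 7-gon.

Σ = (57) + (10) + (13) + (95) + (168) + (124) + (34) = 501
Area = |Σ|/2 = 250.5.

250.5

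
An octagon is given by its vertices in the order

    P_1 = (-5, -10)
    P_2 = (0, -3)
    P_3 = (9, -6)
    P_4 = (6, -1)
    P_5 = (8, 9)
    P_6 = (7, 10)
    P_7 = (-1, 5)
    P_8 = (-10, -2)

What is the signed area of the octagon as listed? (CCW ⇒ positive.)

167.5

Apply the surveyor's formula: 2A = Σ (x_i·y_{i+1} − x_{i+1}·y_i), indices taken mod 8.
Σ = (15) + (27) + (27) + (62) + (17) + (45) + (52) + (90) = 335
Signed area = Σ/2 = 167.5 (positive ⇒ counter-clockwise traversal).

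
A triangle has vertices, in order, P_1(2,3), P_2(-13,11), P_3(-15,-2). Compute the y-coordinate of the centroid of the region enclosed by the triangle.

Apply the shoelace formula. First the cross-terms c_i = x_i·y_{i+1} − x_{i+1}·y_i:
  61, 191, -41  ⇒  2A = 211, A = 105.5.
Then Σ (y_i + y_{i+1})·c_i = 2532, so ȳ = 2532 / (6·105.5) = 4.

4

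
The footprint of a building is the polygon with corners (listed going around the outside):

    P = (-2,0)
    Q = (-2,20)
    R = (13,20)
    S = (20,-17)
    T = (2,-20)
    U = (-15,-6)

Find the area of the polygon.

Apply the shoelace (surveyor's) formula: 2A = Σ (x_i·y_{i+1} − x_{i+1}·y_i), indices taken mod 6.
Σ = (-40) + (-300) + (-621) + (-366) + (-312) + (-12) = -1651
Area = |Σ|/2 = 825.5.

825.5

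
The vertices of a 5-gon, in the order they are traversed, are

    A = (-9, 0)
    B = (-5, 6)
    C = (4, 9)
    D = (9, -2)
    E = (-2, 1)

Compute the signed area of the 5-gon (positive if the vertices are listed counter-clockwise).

-99

Apply the surveyor's formula: 2A = Σ (x_i·y_{i+1} − x_{i+1}·y_i), indices taken mod 5.
Cross-terms: -54, -69, -89, 5, 9  ⇒  Σ = -198
Signed area = Σ/2 = -99 (negative ⇒ clockwise traversal).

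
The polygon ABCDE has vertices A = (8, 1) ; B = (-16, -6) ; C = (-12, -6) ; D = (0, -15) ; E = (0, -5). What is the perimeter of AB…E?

64

|AB| = √((-24)² + (-7)²) = √625 = 25
|BC| = √((4)² + (0)²) = √16 = 4
|CD| = √((12)² + (-9)²) = √225 = 15
|DE| = √((0)² + (10)²) = √100 = 10
|EA| = √((8)² + (6)²) = √100 = 10
Perimeter = 25 + 4 + 15 + 10 + 10 = 64.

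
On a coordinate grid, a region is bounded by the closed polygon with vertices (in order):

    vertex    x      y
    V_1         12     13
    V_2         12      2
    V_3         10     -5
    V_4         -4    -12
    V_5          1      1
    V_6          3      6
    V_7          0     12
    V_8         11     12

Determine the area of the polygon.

Σ = (-132) + (-80) + (-140) + (8) + (3) + (36) + (-132) + (-1) = -438
Area = |Σ|/2 = 219.

219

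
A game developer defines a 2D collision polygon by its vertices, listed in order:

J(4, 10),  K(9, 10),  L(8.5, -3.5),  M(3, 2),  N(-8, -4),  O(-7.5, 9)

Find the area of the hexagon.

174

Σ = (-50) + (-116.5) + (27.5) + (4) + (-102) + (-111) = -348
Area = |Σ|/2 = 174.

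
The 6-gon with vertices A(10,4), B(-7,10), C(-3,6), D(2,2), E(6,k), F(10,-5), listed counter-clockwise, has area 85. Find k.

-3

The doubled signed area Σ (x_i y_{i+1} − x_{i+1} y_i) is linear in k.
With k=0 it equals 146; the coefficient of k is -8 (from the two edges through E).
So -8·k + 146 = 2·85 = 170 ⇒ k = -3.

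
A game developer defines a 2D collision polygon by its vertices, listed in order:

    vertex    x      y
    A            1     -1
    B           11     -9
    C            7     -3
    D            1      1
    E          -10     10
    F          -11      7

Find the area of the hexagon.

53

Apply the shoelace (surveyor's) formula: 2A = Σ (x_i·y_{i+1} − x_{i+1}·y_i), indices taken mod 6.
A→B: (1)(-9) − (11)(-1) = 2
B→C: (11)(-3) − (7)(-9) = 30
C→D: (7)(1) − (1)(-3) = 10
D→E: (1)(10) − (-10)(1) = 20
E→F: (-10)(7) − (-11)(10) = 40
F→A: (-11)(-1) − (1)(7) = 4
Σ = 106
Area = |Σ|/2 = 53.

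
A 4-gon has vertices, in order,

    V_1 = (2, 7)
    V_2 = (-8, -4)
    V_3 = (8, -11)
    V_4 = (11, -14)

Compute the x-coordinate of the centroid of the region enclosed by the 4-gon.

208/141

Apply the shoelace formula. First the cross-terms c_i = x_i·y_{i+1} − x_{i+1}·y_i:
  48, 120, 9, 105  ⇒  2A = 282, A = 141.
Then Σ (x_i + x_{i+1})·c_i = 1248, so x̄ = 1248 / (6·141) = 208/141.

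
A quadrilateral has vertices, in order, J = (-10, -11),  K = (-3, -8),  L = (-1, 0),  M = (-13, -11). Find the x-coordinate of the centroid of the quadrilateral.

-1492/249

Apply the surveyor's formula. First the cross-terms c_i = x_i·y_{i+1} − x_{i+1}·y_i:
  47, -8, 11, 33  ⇒  2A = 83, A = 41.5.
Then Σ (x_i + x_{i+1})·c_i = -1492, so x̄ = -1492 / (6·41.5) = -1492/249.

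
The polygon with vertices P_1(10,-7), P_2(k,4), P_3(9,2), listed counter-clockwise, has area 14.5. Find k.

The doubled signed area Σ (x_i y_{i+1} − x_{i+1} y_i) is linear in k.
With k=0 it equals -79; the coefficient of k is 9 (from the two edges through P_2).
So 9·k + -79 = 2·14.5 = 29 ⇒ k = 12.

12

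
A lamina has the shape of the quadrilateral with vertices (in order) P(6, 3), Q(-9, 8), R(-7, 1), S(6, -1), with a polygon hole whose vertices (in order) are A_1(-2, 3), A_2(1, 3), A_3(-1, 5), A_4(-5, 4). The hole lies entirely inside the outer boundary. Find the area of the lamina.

Outer boundary:
Apply the shoelace (surveyor's) formula: 2A = Σ (x_i·y_{i+1} − x_{i+1}·y_i), indices taken mod 4.
Σ = (75) + (47) + (1) + (24) = 147
Area = |Σ|/2 = 73.5.
Hole:
Σ = (-9) + (8) + (21) + (-7) = 13
Area = |Σ|/2 = 6.5.
Net area = 73.5 − 6.5 = 67.

67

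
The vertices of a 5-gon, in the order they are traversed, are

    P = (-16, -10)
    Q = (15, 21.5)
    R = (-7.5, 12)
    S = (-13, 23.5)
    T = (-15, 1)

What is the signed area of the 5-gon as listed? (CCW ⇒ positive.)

316.25

Apply the shoelace (surveyor's) formula: 2A = Σ (x_i·y_{i+1} − x_{i+1}·y_i), indices taken mod 5.
P→Q: (-16)(21.5) − (15)(-10) = -194
Q→R: (15)(12) − (-7.5)(21.5) = 341.25
R→S: (-7.5)(23.5) − (-13)(12) = -20.25
S→T: (-13)(1) − (-15)(23.5) = 339.5
T→P: (-15)(-10) − (-16)(1) = 166
Σ = 632.5
Signed area = Σ/2 = 316.25 (positive ⇒ counter-clockwise traversal).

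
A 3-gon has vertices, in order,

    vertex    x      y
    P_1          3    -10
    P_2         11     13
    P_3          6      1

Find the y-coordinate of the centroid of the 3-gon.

4/3

Apply Gauss's area formula. First the cross-terms c_i = x_i·y_{i+1} − x_{i+1}·y_i:
  149, -67, -63  ⇒  2A = 19, A = 9.5.
Then Σ (y_i + y_{i+1})·c_i = 76, so ȳ = 76 / (6·9.5) = 4/3.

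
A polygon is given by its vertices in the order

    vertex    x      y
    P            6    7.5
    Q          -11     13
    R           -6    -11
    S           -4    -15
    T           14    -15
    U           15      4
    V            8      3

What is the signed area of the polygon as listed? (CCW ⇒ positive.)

505.75

Apply the shoelace (surveyor's) formula: 2A = Σ (x_i·y_{i+1} − x_{i+1}·y_i), indices taken mod 7.
P→Q: (6)(13) − (-11)(7.5) = 160.5
Q→R: (-11)(-11) − (-6)(13) = 199
R→S: (-6)(-15) − (-4)(-11) = 46
S→T: (-4)(-15) − (14)(-15) = 270
T→U: (14)(4) − (15)(-15) = 281
U→V: (15)(3) − (8)(4) = 13
V→P: (8)(7.5) − (6)(3) = 42
Σ = 1011.5
Signed area = Σ/2 = 505.75 (positive ⇒ counter-clockwise traversal).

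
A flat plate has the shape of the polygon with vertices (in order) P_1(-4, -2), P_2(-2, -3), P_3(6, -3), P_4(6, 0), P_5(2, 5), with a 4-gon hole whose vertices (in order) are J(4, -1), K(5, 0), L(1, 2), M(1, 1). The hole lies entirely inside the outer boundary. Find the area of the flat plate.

43.5

Outer boundary:
Σ = (8) + (24) + (18) + (30) + (16) = 96
Area = |Σ|/2 = 48.
Hole:
Apply the surveyor's formula: 2A = Σ (x_i·y_{i+1} − x_{i+1}·y_i), indices taken mod 4.
Σ = (5) + (10) + (-1) + (-5) = 9
Area = |Σ|/2 = 4.5.
Net area = 48 − 4.5 = 43.5.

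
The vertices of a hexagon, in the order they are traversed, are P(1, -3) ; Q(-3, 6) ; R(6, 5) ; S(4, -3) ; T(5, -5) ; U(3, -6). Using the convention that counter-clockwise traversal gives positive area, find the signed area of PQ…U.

-57.5

Apply the surveyor's formula: 2A = Σ (x_i·y_{i+1} − x_{i+1}·y_i), indices taken mod 6.
P→Q: (1)(6) − (-3)(-3) = -3
Q→R: (-3)(5) − (6)(6) = -51
R→S: (6)(-3) − (4)(5) = -38
S→T: (4)(-5) − (5)(-3) = -5
T→U: (5)(-6) − (3)(-5) = -15
U→P: (3)(-3) − (1)(-6) = -3
Σ = -115
Signed area = Σ/2 = -57.5 (negative ⇒ clockwise traversal).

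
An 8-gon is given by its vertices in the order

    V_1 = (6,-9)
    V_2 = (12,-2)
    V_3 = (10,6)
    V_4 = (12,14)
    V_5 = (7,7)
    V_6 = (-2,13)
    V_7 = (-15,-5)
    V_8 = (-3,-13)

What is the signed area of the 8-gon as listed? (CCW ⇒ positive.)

418.5

Σ = (96) + (92) + (68) + (-14) + (105) + (205) + (180) + (105) = 837
Signed area = Σ/2 = 418.5 (positive ⇒ counter-clockwise traversal).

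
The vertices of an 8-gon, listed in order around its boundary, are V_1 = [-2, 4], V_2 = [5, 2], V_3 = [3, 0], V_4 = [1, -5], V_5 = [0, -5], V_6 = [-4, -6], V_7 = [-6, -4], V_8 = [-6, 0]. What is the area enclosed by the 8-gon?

69

V_1→V_2: (-2)(2) − (5)(4) = -24
V_2→V_3: (5)(0) − (3)(2) = -6
V_3→V_4: (3)(-5) − (1)(0) = -15
V_4→V_5: (1)(-5) − (0)(-5) = -5
V_5→V_6: (0)(-6) − (-4)(-5) = -20
V_6→V_7: (-4)(-4) − (-6)(-6) = -20
V_7→V_8: (-6)(0) − (-6)(-4) = -24
V_8→V_1: (-6)(4) − (-2)(0) = -24
Σ = -138
Area = |Σ|/2 = 69.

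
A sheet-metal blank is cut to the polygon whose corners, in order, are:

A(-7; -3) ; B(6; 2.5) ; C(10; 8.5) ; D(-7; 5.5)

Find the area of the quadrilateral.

100.25

Apply the shoelace (surveyor's) formula: 2A = Σ (x_i·y_{i+1} − x_{i+1}·y_i), indices taken mod 4.
Σ = (0.5) + (26) + (114.5) + (59.5) = 200.5
Area = |Σ|/2 = 100.25.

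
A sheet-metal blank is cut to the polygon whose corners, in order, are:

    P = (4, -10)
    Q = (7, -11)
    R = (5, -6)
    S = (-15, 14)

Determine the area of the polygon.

56.5

P→Q: (4)(-11) − (7)(-10) = 26
Q→R: (7)(-6) − (5)(-11) = 13
R→S: (5)(14) − (-15)(-6) = -20
S→P: (-15)(-10) − (4)(14) = 94
Σ = 113
Area = |Σ|/2 = 56.5.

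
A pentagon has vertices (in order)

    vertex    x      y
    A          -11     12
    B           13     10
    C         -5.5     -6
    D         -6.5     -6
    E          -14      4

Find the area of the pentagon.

Σ = (-266) + (-23) + (-6) + (-110) + (-124) = -529
Area = |Σ|/2 = 264.5.

264.5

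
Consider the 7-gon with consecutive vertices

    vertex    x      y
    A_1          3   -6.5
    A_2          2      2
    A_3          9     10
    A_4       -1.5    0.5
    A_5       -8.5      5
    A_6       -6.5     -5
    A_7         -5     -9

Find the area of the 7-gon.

Apply the shoelace (surveyor's) formula: 2A = Σ (x_i·y_{i+1} − x_{i+1}·y_i), indices taken mod 7.
A_1→A_2: (3)(2) − (2)(-6.5) = 19
A_2→A_3: (2)(10) − (9)(2) = 2
A_3→A_4: (9)(0.5) − (-1.5)(10) = 19.5
A_4→A_5: (-1.5)(5) − (-8.5)(0.5) = -3.25
A_5→A_6: (-8.5)(-5) − (-6.5)(5) = 75
A_6→A_7: (-6.5)(-9) − (-5)(-5) = 33.5
A_7→A_1: (-5)(-6.5) − (3)(-9) = 59.5
Σ = 205.25
Area = |Σ|/2 = 102.625.

102.625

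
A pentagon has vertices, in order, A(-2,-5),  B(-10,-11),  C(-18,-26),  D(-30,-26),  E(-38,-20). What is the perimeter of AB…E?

88

|AB| = √((-8)² + (-6)²) = √100 = 10
|BC| = √((-8)² + (-15)²) = √289 = 17
|CD| = √((-12)² + (0)²) = √144 = 12
|DE| = √((-8)² + (6)²) = √100 = 10
|EA| = √((36)² + (15)²) = √1521 = 39
Perimeter = 10 + 17 + 12 + 10 + 39 = 88.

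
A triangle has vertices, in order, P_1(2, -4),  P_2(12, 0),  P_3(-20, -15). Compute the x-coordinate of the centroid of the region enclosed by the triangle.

Apply Gauss's area formula. First the cross-terms c_i = x_i·y_{i+1} − x_{i+1}·y_i:
  48, -180, 110  ⇒  2A = -22, A = -11.
Then Σ (x_i + x_{i+1})·c_i = 132, so x̄ = 132 / (6·(-11)) = -2.

-2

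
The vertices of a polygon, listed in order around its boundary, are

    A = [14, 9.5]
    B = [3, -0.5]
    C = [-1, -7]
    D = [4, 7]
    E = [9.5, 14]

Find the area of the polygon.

Apply Gauss's area formula: 2A = Σ (x_i·y_{i+1} − x_{i+1}·y_i), indices taken mod 5.
A→B: (14)(-0.5) − (3)(9.5) = -35.5
B→C: (3)(-7) − (-1)(-0.5) = -21.5
C→D: (-1)(7) − (4)(-7) = 21
D→E: (4)(14) − (9.5)(7) = -10.5
E→A: (9.5)(9.5) − (14)(14) = -105.75
Σ = -152.25
Area = |Σ|/2 = 76.125.

76.125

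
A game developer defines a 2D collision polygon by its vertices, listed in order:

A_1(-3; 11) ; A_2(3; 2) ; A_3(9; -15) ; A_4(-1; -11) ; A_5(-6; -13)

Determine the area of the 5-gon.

187

A_1→A_2: (-3)(2) − (3)(11) = -39
A_2→A_3: (3)(-15) − (9)(2) = -63
A_3→A_4: (9)(-11) − (-1)(-15) = -114
A_4→A_5: (-1)(-13) − (-6)(-11) = -53
A_5→A_1: (-6)(11) − (-3)(-13) = -105
Σ = -374
Area = |Σ|/2 = 187.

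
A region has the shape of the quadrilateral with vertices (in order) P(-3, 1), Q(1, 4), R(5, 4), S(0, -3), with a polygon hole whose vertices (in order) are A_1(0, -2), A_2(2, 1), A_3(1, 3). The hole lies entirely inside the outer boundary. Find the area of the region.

Outer boundary:
Apply the shoelace (surveyor's) formula: 2A = Σ (x_i·y_{i+1} − x_{i+1}·y_i), indices taken mod 4.
Σ = (-13) + (-16) + (-15) + (-9) = -53
Area = |Σ|/2 = 26.5.
Hole:
Apply the shoelace formula: 2A = Σ (x_i·y_{i+1} − x_{i+1}·y_i), indices taken mod 3.
Σ = (4) + (5) + (-2) = 7
Area = |Σ|/2 = 3.5.
Net area = 26.5 − 3.5 = 23.

23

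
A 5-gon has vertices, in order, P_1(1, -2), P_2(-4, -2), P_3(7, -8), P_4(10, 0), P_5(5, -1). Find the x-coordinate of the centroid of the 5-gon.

1324/291

Apply the shoelace (surveyor's) formula. First the cross-terms c_i = x_i·y_{i+1} − x_{i+1}·y_i:
  -10, 46, 80, -10, -9  ⇒  2A = 97, A = 48.5.
Then Σ (x_i + x_{i+1})·c_i = 1324, so x̄ = 1324 / (6·48.5) = 1324/291.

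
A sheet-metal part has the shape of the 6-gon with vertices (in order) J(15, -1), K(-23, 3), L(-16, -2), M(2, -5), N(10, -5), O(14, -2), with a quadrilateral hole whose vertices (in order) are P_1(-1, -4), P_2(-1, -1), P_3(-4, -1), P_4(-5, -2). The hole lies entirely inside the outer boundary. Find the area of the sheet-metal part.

Outer boundary:
Σ = (22) + (94) + (84) + (40) + (50) + (16) = 306
Area = |Σ|/2 = 153.
Hole:
P_1→P_2: (-1)(-1) − (-1)(-4) = -3
P_2→P_3: (-1)(-1) − (-4)(-1) = -3
P_3→P_4: (-4)(-2) − (-5)(-1) = 3
P_4→P_1: (-5)(-4) − (-1)(-2) = 18
Σ = 15
Area = |Σ|/2 = 7.5.
Net area = 153 − 7.5 = 145.5.

145.5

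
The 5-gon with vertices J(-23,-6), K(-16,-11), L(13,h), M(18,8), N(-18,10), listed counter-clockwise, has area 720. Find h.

-11

The doubled signed area Σ (x_i y_{i+1} − x_{i+1} y_i) is linear in h.
With h=0 it equals 1066; the coefficient of h is -34 (from the two edges through L).
So -34·h + 1066 = 2·720 = 1440 ⇒ h = -11.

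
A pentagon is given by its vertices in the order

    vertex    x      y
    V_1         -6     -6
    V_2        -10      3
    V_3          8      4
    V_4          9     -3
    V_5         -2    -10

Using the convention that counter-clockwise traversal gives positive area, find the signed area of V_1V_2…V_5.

Apply Gauss's area formula: 2A = Σ (x_i·y_{i+1} − x_{i+1}·y_i), indices taken mod 5.
Cross-terms: -78, -64, -60, -96, -48  ⇒  Σ = -346
Signed area = Σ/2 = -173 (negative ⇒ clockwise traversal).

-173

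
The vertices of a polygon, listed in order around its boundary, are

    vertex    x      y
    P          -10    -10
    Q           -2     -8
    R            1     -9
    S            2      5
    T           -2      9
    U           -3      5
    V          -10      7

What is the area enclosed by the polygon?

176.5

Apply the surveyor's formula: 2A = Σ (x_i·y_{i+1} − x_{i+1}·y_i), indices taken mod 7.
Cross-terms: 60, 26, 23, 28, 17, 29, 170  ⇒  Σ = 353
Area = |Σ|/2 = 176.5.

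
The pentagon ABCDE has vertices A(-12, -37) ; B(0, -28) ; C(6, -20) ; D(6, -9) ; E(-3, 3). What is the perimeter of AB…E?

|AB| = √((12)² + (9)²) = √225 = 15
|BC| = √((6)² + (8)²) = √100 = 10
|CD| = √((0)² + (11)²) = √121 = 11
|DE| = √((-9)² + (12)²) = √225 = 15
|EA| = √((-9)² + (-40)²) = √1681 = 41
Perimeter = 15 + 10 + 11 + 15 + 41 = 92.

92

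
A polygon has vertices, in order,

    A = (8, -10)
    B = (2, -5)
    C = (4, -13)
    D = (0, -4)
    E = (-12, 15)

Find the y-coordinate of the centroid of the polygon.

Apply the shoelace (surveyor's) formula. First the cross-terms c_i = x_i·y_{i+1} − x_{i+1}·y_i:
  -20, -6, -16, -48, 0  ⇒  2A = -90, A = -45.
Then Σ (y_i + y_{i+1})·c_i = 152, so ȳ = 152 / (6·(-45)) = -76/135.

-76/135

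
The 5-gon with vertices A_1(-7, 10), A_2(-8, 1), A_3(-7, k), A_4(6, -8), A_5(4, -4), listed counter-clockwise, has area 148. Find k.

-10

The doubled signed area Σ (x_i y_{i+1} − x_{i+1} y_i) is linear in k.
With k=0 it equals 156; the coefficient of k is -14 (from the two edges through A_3).
So -14·k + 156 = 2·148 = 296 ⇒ k = -10.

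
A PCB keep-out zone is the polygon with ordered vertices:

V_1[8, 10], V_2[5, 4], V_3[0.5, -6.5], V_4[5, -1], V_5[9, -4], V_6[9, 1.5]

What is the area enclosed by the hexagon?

48

Apply the shoelace formula: 2A = Σ (x_i·y_{i+1} − x_{i+1}·y_i), indices taken mod 6.
V_1→V_2: (8)(4) − (5)(10) = -18
V_2→V_3: (5)(-6.5) − (0.5)(4) = -34.5
V_3→V_4: (0.5)(-1) − (5)(-6.5) = 32
V_4→V_5: (5)(-4) − (9)(-1) = -11
V_5→V_6: (9)(1.5) − (9)(-4) = 49.5
V_6→V_1: (9)(10) − (8)(1.5) = 78
Σ = 96
Area = |Σ|/2 = 48.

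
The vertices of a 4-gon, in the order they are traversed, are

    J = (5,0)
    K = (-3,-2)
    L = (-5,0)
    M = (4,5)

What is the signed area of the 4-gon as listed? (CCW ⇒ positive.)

Apply Gauss's area formula: 2A = Σ (x_i·y_{i+1} − x_{i+1}·y_i), indices taken mod 4.
J→K: (5)(-2) − (-3)(0) = -10
K→L: (-3)(0) − (-5)(-2) = -10
L→M: (-5)(5) − (4)(0) = -25
M→J: (4)(0) − (5)(5) = -25
Σ = -70
Signed area = Σ/2 = -35 (negative ⇒ clockwise traversal).

-35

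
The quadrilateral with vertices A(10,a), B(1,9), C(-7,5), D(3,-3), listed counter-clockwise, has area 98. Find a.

1

The doubled signed area Σ (x_i y_{i+1} − x_{i+1} y_i) is linear in a.
With a=0 it equals 194; the coefficient of a is 2 (from the two edges through A).
So 2·a + 194 = 2·98 = 196 ⇒ a = 1.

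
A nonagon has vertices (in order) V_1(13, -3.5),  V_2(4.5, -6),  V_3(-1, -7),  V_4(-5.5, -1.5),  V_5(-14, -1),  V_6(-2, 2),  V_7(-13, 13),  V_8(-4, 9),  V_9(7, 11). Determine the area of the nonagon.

260.875

Σ = (-62.25) + (-37.5) + (-37) + (-15.5) + (-30) + (0) + (-65) + (-107) + (-167.5) = -521.75
Area = |Σ|/2 = 260.875.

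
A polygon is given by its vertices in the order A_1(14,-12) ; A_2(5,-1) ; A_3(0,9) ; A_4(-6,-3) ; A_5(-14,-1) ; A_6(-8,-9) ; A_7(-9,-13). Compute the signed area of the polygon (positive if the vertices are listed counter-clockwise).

270

Apply the shoelace formula: 2A = Σ (x_i·y_{i+1} − x_{i+1}·y_i), indices taken mod 7.
A_1→A_2: (14)(-1) − (5)(-12) = 46
A_2→A_3: (5)(9) − (0)(-1) = 45
A_3→A_4: (0)(-3) − (-6)(9) = 54
A_4→A_5: (-6)(-1) − (-14)(-3) = -36
A_5→A_6: (-14)(-9) − (-8)(-1) = 118
A_6→A_7: (-8)(-13) − (-9)(-9) = 23
A_7→A_1: (-9)(-12) − (14)(-13) = 290
Σ = 540
Signed area = Σ/2 = 270 (positive ⇒ counter-clockwise traversal).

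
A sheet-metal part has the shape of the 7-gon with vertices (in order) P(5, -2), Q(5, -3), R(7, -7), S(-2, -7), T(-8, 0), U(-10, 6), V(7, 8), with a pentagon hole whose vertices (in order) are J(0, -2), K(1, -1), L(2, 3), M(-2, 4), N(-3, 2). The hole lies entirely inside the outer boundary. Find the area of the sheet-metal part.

Outer boundary:
Σ = (-5) + (-14) + (-63) + (-56) + (-48) + (-122) + (-54) = -362
Area = |Σ|/2 = 181.
Hole:
Cross-terms: 2, 5, 14, 8, 6  ⇒  Σ = 35
Area = |Σ|/2 = 17.5.
Net area = 181 − 17.5 = 163.5.

163.5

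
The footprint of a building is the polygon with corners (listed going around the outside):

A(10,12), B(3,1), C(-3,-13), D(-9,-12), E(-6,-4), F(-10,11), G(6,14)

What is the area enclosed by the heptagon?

279.5

Σ = (-26) + (-36) + (-81) + (-36) + (-106) + (-206) + (-68) = -559
Area = |Σ|/2 = 279.5.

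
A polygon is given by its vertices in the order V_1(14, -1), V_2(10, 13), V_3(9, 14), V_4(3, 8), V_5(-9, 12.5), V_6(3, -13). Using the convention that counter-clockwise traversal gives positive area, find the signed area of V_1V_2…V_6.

V_1→V_2: (14)(13) − (10)(-1) = 192
V_2→V_3: (10)(14) − (9)(13) = 23
V_3→V_4: (9)(8) − (3)(14) = 30
V_4→V_5: (3)(12.5) − (-9)(8) = 109.5
V_5→V_6: (-9)(-13) − (3)(12.5) = 79.5
V_6→V_1: (3)(-1) − (14)(-13) = 179
Σ = 613
Signed area = Σ/2 = 306.5 (positive ⇒ counter-clockwise traversal).

306.5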